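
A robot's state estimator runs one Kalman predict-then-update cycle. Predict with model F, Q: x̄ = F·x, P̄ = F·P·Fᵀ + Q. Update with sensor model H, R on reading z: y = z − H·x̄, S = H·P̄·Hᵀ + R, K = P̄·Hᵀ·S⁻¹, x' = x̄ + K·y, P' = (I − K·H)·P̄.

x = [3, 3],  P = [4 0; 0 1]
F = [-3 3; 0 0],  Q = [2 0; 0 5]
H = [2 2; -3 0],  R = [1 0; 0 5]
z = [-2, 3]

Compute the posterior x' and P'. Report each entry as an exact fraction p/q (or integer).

x' = [-9823/9928, -25/2482]
P' = [4935/9928 -1175/2482; -1175/2482 855/1241]

x̄ = F·x = [0, 0]
P̄ = F·P·Fᵀ + Q = [47 0; 0 5]
y = z − H·x̄ = [-2, 3]
S = H·P̄·Hᵀ + R = [209 -282; -282 428]
K = P̄·Hᵀ·S⁻¹ = [235/4964 -2961/9928; 535/1241 705/2482]
x' = x̄ + K·y = [-9823/9928, -25/2482]
P' = (I − K·H)·P̄ = [4935/9928 -1175/2482; -1175/2482 855/1241]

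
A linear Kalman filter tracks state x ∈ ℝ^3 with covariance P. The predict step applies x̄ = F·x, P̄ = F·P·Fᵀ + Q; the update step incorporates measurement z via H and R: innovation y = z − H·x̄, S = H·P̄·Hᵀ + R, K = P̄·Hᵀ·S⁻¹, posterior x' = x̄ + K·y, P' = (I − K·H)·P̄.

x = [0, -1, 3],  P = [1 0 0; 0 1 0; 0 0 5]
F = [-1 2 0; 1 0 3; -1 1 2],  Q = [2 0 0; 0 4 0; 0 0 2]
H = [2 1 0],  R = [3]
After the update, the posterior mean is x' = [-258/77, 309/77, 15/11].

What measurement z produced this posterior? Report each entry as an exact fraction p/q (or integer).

z = [-3]

x̄ = F·x = [-2, 9, 5]
P̄ = F·P·Fᵀ + Q = [7 -1 3; -1 50 29; 3 29 24]
S = H·P̄·Hᵀ + R = [77]
K = P̄·Hᵀ·S⁻¹ = [13/77; 48/77; 5/11]
x' − x̄ = [-104/77, -384/77, -40/11] = K·y
y = (KᵀK)⁻¹·Kᵀ·(x' − x̄) = [-8]
z = y + H·x̄ = [-8] + [5] = [-3]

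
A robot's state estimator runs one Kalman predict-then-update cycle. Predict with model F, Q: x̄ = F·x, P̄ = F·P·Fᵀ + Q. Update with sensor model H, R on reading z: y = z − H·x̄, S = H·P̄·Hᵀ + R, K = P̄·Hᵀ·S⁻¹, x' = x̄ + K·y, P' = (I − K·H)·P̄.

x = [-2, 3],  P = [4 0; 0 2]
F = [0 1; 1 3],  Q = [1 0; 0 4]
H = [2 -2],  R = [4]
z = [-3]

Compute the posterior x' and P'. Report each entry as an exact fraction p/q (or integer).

x̄ = F·x = [3, 7]
P̄ = F·P·Fᵀ + Q = [3 6; 6 26]
y = z − H·x̄ = [5]
S = H·P̄·Hᵀ + R = [72]
K = P̄·Hᵀ·S⁻¹ = [-1/12; -5/9]
x' = x̄ + K·y = [31/12, 38/9]
P' = (I − K·H)·P̄ = [5/2 8/3; 8/3 34/9]

x' = [31/12, 38/9]
P' = [5/2 8/3; 8/3 34/9]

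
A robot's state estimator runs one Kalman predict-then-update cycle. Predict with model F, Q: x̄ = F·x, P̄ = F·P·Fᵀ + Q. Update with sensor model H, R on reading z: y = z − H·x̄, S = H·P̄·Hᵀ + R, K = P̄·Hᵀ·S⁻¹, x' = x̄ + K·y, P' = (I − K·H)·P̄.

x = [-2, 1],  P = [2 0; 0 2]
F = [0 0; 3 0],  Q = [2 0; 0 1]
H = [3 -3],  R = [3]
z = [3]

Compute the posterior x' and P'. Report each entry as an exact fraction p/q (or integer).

x' = [-15/32, -99/64]
P' = [29/16 57/32; 57/32 133/64]

x̄ = F·x = [0, -6]
P̄ = F·P·Fᵀ + Q = [2 0; 0 19]
y = z − H·x̄ = [-15]
S = H·P̄·Hᵀ + R = [192]
K = P̄·Hᵀ·S⁻¹ = [1/32; -19/64]
x' = x̄ + K·y = [-15/32, -99/64]
P' = (I − K·H)·P̄ = [29/16 57/32; 57/32 133/64]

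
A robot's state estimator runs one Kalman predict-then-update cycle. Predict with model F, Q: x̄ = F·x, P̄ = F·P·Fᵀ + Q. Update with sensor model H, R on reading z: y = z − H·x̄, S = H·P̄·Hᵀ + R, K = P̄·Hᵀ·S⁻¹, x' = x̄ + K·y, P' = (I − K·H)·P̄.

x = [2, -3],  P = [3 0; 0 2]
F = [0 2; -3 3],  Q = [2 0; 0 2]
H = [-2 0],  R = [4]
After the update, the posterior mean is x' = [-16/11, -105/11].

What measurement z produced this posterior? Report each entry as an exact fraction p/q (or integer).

x̄ = F·x = [-6, -15]
P̄ = F·P·Fᵀ + Q = [10 12; 12 47]
S = H·P̄·Hᵀ + R = [44]
K = P̄·Hᵀ·S⁻¹ = [-5/11; -6/11]
x' − x̄ = [50/11, 60/11] = K·y
y = (KᵀK)⁻¹·Kᵀ·(x' − x̄) = [-10]
z = y + H·x̄ = [-10] + [12] = [2]

z = [2]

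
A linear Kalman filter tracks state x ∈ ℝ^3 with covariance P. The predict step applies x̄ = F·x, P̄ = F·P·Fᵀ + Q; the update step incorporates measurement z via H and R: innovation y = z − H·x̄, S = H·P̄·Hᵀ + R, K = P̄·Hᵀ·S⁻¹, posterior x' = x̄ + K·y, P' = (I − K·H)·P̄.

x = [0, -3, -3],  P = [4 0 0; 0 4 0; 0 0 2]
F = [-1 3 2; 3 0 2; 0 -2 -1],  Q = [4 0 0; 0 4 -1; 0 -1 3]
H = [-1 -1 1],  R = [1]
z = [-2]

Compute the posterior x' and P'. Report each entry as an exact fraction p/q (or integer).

x̄ = F·x = [-15, -6, 9]
P̄ = F·P·Fᵀ + Q = [52 -4 -28; -4 48 -5; -28 -5 21]
y = z − H·x̄ = [-32]
S = H·P̄·Hᵀ + R = [180]
K = P̄·Hᵀ·S⁻¹ = [-19/45; -49/180; 3/10]
x' = x̄ + K·y = [-67/45, 122/45, -3/5]
P' = (I − K·H)·P̄ = [896/45 -1111/45 -26/5; -1111/45 6239/180 97/10; -26/5 97/10 24/5]

x' = [-67/45, 122/45, -3/5]
P' = [896/45 -1111/45 -26/5; -1111/45 6239/180 97/10; -26/5 97/10 24/5]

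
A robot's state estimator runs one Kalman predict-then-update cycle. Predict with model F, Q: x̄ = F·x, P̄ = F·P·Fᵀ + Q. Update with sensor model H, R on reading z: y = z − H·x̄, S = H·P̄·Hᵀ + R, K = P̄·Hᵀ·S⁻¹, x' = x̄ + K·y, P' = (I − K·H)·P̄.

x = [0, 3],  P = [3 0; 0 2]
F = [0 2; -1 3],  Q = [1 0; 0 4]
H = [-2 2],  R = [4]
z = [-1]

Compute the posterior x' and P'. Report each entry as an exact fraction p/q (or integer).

x̄ = F·x = [6, 9]
P̄ = F·P·Fᵀ + Q = [9 12; 12 25]
y = z − H·x̄ = [-7]
S = H·P̄·Hᵀ + R = [44]
K = P̄·Hᵀ·S⁻¹ = [3/22; 13/22]
x' = x̄ + K·y = [111/22, 107/22]
P' = (I − K·H)·P̄ = [90/11 93/11; 93/11 106/11]

x' = [111/22, 107/22]
P' = [90/11 93/11; 93/11 106/11]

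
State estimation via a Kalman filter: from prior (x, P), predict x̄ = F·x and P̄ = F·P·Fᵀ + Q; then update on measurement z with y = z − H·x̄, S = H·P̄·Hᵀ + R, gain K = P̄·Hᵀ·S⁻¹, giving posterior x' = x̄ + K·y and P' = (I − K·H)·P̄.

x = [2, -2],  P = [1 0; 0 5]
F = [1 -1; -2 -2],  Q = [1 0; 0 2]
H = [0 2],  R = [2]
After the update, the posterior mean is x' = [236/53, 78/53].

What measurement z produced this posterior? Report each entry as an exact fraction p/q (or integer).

z = [3]

x̄ = F·x = [4, 0]
P̄ = F·P·Fᵀ + Q = [7 8; 8 26]
S = H·P̄·Hᵀ + R = [106]
K = P̄·Hᵀ·S⁻¹ = [8/53; 26/53]
x' − x̄ = [24/53, 78/53] = K·y
y = (KᵀK)⁻¹·Kᵀ·(x' − x̄) = [3]
z = y + H·x̄ = [3] + [0] = [3]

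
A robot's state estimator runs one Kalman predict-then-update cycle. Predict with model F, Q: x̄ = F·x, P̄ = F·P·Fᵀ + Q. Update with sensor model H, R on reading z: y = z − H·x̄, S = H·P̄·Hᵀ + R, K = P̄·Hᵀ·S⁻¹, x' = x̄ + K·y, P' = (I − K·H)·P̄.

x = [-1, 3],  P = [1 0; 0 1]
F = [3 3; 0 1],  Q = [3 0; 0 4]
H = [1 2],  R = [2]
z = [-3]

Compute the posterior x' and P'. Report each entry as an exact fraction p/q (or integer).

x' = [-15/11, -6/11]
P' = [426/55 -186/55; -186/55 106/55]

x̄ = F·x = [6, 3]
P̄ = F·P·Fᵀ + Q = [21 3; 3 5]
y = z − H·x̄ = [-15]
S = H·P̄·Hᵀ + R = [55]
K = P̄·Hᵀ·S⁻¹ = [27/55; 13/55]
x' = x̄ + K·y = [-15/11, -6/11]
P' = (I − K·H)·P̄ = [426/55 -186/55; -186/55 106/55]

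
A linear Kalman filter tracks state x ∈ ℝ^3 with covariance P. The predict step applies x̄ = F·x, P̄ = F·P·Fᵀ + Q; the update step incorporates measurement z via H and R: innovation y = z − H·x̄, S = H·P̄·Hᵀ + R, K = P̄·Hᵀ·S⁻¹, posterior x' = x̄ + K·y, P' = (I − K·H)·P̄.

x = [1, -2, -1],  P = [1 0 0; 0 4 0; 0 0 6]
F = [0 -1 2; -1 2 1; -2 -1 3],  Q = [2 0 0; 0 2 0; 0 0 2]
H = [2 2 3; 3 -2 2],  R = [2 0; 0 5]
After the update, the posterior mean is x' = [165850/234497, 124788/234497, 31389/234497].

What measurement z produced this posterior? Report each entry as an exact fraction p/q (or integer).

x̄ = F·x = [0, -6, -3]
P̄ = F·P·Fᵀ + Q = [30 4 40; 4 25 12; 40 12 64]
S = H·P̄·Hᵀ + R = [1454 968; 968 967]
K = P̄·Hᵀ·S⁻¹ = [12490/234497 26782/234497; 52225/234497 -55674/234497; 34700/234497 19584/234497]
x' − x̄ = [165850/234497, 1531770/234497, 734880/234497] = K·y
y = (KᵀK)⁻¹·Kᵀ·(x' − x̄) = [24, -5]
z = y + H·x̄ = [24, -5] + [-21, 6] = [3, 1]

z = [3, 1]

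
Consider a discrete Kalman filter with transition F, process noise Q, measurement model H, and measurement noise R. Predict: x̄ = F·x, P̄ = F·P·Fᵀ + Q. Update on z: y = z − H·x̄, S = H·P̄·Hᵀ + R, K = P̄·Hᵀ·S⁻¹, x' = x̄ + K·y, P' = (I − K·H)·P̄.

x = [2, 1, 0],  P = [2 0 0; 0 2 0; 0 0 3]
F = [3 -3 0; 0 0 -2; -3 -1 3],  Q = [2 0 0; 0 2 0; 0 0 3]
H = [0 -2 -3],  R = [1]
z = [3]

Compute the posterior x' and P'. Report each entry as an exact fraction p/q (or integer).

x' = [75/97, -156/97, 5/97]
P' = [3254/97 -312/97 204/97; -312/97 3398/291 -758/97; 204/97 -758/97 518/97]

x̄ = F·x = [3, 0, -7]
P̄ = F·P·Fᵀ + Q = [38 0 -12; 0 14 -18; -12 -18 50]
y = z − H·x̄ = [-18]
S = H·P̄·Hᵀ + R = [291]
K = P̄·Hᵀ·S⁻¹ = [12/97; 26/291; -38/97]
x' = x̄ + K·y = [75/97, -156/97, 5/97]
P' = (I − K·H)·P̄ = [3254/97 -312/97 204/97; -312/97 3398/291 -758/97; 204/97 -758/97 518/97]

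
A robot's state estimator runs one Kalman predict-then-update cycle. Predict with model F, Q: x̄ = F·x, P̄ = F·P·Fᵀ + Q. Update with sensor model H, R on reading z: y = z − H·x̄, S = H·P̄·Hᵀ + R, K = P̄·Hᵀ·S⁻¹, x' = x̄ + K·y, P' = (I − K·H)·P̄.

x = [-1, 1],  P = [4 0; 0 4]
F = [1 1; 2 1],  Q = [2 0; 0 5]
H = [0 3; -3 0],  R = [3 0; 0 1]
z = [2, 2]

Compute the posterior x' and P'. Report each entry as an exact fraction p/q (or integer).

x' = [-477/757, 1795/3028]
P' = [82/757 3/757; 3/757 979/3028]

x̄ = F·x = [0, -1]
P̄ = F·P·Fᵀ + Q = [10 12; 12 25]
y = z − H·x̄ = [5, 2]
S = H·P̄·Hᵀ + R = [228 -108; -108 91]
K = P̄·Hᵀ·S⁻¹ = [3/757 -246/757; 979/3028 -9/757]
x' = x̄ + K·y = [-477/757, 1795/3028]
P' = (I − K·H)·P̄ = [82/757 3/757; 3/757 979/3028]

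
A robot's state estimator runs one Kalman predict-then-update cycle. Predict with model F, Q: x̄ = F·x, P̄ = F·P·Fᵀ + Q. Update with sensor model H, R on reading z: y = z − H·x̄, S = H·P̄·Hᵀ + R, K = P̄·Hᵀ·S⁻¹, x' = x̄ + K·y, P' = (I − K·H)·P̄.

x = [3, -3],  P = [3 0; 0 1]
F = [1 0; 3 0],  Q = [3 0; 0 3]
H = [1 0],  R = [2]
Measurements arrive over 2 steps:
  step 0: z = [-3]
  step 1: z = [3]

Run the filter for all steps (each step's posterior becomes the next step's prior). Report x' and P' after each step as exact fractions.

step 0: x' = [-3/2, 9/4], P' = [3/2 9/4; 9/4 159/8]
step 1: x' = [21/13, -18/13], P' = [18/13 18/13; 18/13 174/13]

step 0: x̄ = F·x = [3, 9]
step 0: P̄ = F·P·Fᵀ + Q = [6 9; 9 30]
step 0: y = z − H·x̄ = [-6]
step 0: S = H·P̄·Hᵀ + R = [8]
step 0: K = P̄·Hᵀ·S⁻¹ = [3/4; 9/8]
step 0: x' = x̄ + K·y = [-3/2, 9/4]
step 0: P' = (I − K·H)·P̄ = [3/2 9/4; 9/4 159/8]
step 1: x̄ = F·x = [-3/2, -9/2]
step 1: P̄ = F·P·Fᵀ + Q = [9/2 9/2; 9/2 33/2]
step 1: y = z − H·x̄ = [9/2]
step 1: S = H·P̄·Hᵀ + R = [13/2]
step 1: K = P̄·Hᵀ·S⁻¹ = [9/13; 9/13]
step 1: x' = x̄ + K·y = [21/13, -18/13]
step 1: P' = (I − K·H)·P̄ = [18/13 18/13; 18/13 174/13]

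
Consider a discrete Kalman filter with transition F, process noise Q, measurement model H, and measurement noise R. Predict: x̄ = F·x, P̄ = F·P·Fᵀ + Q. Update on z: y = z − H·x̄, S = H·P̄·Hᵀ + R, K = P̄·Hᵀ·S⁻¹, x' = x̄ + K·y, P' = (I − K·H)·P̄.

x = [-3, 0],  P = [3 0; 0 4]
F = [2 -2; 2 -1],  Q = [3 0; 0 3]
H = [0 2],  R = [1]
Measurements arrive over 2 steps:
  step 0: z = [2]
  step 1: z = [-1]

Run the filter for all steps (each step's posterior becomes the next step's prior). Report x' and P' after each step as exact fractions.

step 0: x̄ = F·x = [-6, -6]
step 0: P̄ = F·P·Fᵀ + Q = [31 20; 20 19]
step 0: y = z − H·x̄ = [14]
step 0: S = H·P̄·Hᵀ + R = [77]
step 0: K = P̄·Hᵀ·S⁻¹ = [40/77; 38/77]
step 0: x' = x̄ + K·y = [14/11, 10/11]
step 0: P' = (I − K·H)·P̄ = [787/77 20/77; 20/77 19/77]
step 1: x̄ = F·x = [8/11, 18/11]
step 1: P̄ = F·P·Fᵀ + Q = [3295/77 438/11; 438/11 474/11]
step 1: y = z − H·x̄ = [-47/11]
step 1: S = H·P̄·Hᵀ + R = [1907/11]
step 1: K = P̄·Hᵀ·S⁻¹ = [876/1907; 948/1907]
step 1: x' = x̄ + K·y = [-2356/1907, -930/1907]
step 1: P' = (I − K·H)·P̄ = [82903/13349 438/1907; 438/1907 474/1907]

step 0: x' = [14/11, 10/11], P' = [787/77 20/77; 20/77 19/77]
step 1: x' = [-2356/1907, -930/1907], P' = [82903/13349 438/1907; 438/1907 474/1907]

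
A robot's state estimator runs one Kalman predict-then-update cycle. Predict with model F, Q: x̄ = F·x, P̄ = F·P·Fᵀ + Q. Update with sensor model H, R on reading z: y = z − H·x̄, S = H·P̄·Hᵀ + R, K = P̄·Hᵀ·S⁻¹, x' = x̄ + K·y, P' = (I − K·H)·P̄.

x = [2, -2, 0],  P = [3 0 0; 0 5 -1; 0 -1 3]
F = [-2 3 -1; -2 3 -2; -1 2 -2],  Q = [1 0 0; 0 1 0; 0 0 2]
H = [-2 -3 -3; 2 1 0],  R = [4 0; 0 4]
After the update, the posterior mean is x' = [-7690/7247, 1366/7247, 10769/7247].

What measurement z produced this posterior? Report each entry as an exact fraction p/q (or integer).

x̄ = F·x = [-10, -10, -6]
P̄ = F·P·Fᵀ + Q = [67 72 50; 72 82 58; 50 58 45]
S = H·P̄·Hᵀ + R = [3923 -1564; -1564 642]
K = P̄·Hᵀ·S⁻¹ = [592/36235 13069/36235; -4312/36235 2251/36235; -7733/36235 -9921/36235]
x' − x̄ = [64780/7247, 73836/7247, 54251/7247] = K·y
y = (KᵀK)⁻¹·Kᵀ·(x' − x̄) = [-71, 28]
z = y + H·x̄ = [-71, 28] + [68, -30] = [-3, -2]

z = [-3, -2]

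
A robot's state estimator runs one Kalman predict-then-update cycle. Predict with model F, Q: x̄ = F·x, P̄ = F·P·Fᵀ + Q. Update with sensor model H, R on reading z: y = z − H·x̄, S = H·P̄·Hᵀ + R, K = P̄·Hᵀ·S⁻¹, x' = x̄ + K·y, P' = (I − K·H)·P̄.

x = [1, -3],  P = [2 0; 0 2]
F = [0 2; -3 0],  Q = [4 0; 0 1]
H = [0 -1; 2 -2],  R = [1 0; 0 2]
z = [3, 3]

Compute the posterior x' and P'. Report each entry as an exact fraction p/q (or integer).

x' = [-534/269, -1785/538]
P' = [348/269 228/269; 228/269 475/538]

x̄ = F·x = [-6, -3]
P̄ = F·P·Fᵀ + Q = [12 0; 0 19]
y = z − H·x̄ = [0, 9]
S = H·P̄·Hᵀ + R = [20 38; 38 126]
K = P̄·Hᵀ·S⁻¹ = [-228/269 120/269; -475/538 -19/538]
x' = x̄ + K·y = [-534/269, -1785/538]
P' = (I − K·H)·P̄ = [348/269 228/269; 228/269 475/538]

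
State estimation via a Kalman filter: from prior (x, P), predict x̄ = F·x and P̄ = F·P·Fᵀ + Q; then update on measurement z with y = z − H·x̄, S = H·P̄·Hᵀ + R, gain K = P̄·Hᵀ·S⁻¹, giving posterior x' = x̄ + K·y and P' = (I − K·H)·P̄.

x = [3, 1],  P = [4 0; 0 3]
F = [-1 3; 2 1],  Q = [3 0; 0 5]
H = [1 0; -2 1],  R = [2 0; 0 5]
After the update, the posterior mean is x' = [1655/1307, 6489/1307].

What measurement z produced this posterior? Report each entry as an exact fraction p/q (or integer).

x̄ = F·x = [0, 7]
P̄ = F·P·Fᵀ + Q = [34 1; 1 24]
S = H·P̄·Hᵀ + R = [36 -67; -67 161]
K = P̄·Hᵀ·S⁻¹ = [985/1307 -134/1307; 1635/1307 859/1307]
x' − x̄ = [1655/1307, -2660/1307] = K·y
y = (KᵀK)⁻¹·Kᵀ·(x' − x̄) = [1, -5]
z = y + H·x̄ = [1, -5] + [0, 7] = [1, 2]

z = [1, 2]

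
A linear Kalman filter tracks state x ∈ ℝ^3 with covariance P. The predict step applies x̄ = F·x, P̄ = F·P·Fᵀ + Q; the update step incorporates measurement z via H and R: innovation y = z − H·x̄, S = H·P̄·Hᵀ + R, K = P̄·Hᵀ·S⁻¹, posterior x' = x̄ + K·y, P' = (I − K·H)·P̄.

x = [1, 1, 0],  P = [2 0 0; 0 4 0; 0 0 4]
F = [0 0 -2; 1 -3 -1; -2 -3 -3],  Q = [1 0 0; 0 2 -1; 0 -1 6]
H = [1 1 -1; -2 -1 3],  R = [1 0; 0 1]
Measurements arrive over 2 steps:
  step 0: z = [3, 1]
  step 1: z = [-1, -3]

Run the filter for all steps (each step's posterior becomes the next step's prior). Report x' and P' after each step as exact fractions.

step 0: x' = [968/469, 1744/469, 1373/469], P' = [80169/6566 -35981/6566 41775/6566; -35981/6566 31405/6566 -12625/6566; 41775/6566 -12625/6566 24881/6566]
step 1: x' = [-68652868/117392011, -396679202/117392011, -303422459/117392011], P' = [386160988/117392011 -202404711/117392011 193969470/117392011; -202404711/117392011 386214834/117392011 10381276/117392011; 193969470/117392011 10381276/117392011 153919228/117392011]

step 0: x̄ = F·x = [0, -2, -5]
step 0: P̄ = F·P·Fᵀ + Q = [17 8 24; 8 44 43; 24 43 86]
step 0: y = z − H·x̄ = [0, 14]
step 0: S = H·P̄·Hᵀ + R = [30 -68; -68 373]
step 0: K = P̄·Hᵀ·S⁻¹ = [2413/6566 484/3283; 8049/6566 1341/3283; 4269/6566 1859/3283]
step 0: x' = x̄ + K·y = [968/469, 1744/469, 1373/469]
step 0: P' = (I − K·H)·P̄ = [80169/6566 -35981/6566 41775/6566; -35981/6566 31405/6566 -12625/6566; 41775/6566 -12625/6566 24881/6566]
step 1: x̄ = F·x = [-2746/469, -5637/469, -11287/469]
step 1: P̄ = F·P·Fᵀ + Q = [53045/3283 -54769/3283 120318/3283; -54769/3283 457413/6566 -55417/3283; 120318/3283 -55417/3283 354462/3283]
step 1: y = z − H·x̄ = [-3373/469, 21325/469]
step 1: S = H·P̄·Hᵀ + R = [800313/6566 -1707907/6566; -1707907/6566 4607875/6566]
step 1: K = P̄·Hᵀ·S⁻¹ = [-10213193/117392011 11991145/117392011; 173428847/117392011 49738416/117392011; 50431518/117392011 63437468/117392011]
step 1: x' = x̄ + K·y = [-68652868/117392011, -396679202/117392011, -303422459/117392011]
step 1: P' = (I − K·H)·P̄ = [386160988/117392011 -202404711/117392011 193969470/117392011; -202404711/117392011 386214834/117392011 10381276/117392011; 193969470/117392011 10381276/117392011 153919228/117392011]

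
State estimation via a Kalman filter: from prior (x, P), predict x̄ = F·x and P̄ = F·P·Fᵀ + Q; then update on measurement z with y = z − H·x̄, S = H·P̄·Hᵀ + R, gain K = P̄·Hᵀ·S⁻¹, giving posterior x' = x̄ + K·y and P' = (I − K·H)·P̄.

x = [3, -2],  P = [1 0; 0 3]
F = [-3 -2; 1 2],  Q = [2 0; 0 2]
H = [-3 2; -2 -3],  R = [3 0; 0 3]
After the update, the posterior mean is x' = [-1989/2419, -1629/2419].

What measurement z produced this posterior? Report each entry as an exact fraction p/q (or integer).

z = [1, 3]

x̄ = F·x = [-5, -1]
P̄ = F·P·Fᵀ + Q = [23 -15; -15 15]
S = H·P̄·Hᵀ + R = [450 -27; -27 50]
K = P̄·Hᵀ·S⁻¹ = [-553/2419 -347/2419; 1115/7257 -525/2419]
x' − x̄ = [10106/2419, 790/2419] = K·y
y = (KᵀK)⁻¹·Kᵀ·(x' − x̄) = [-12, -10]
z = y + H·x̄ = [-12, -10] + [13, 13] = [1, 3]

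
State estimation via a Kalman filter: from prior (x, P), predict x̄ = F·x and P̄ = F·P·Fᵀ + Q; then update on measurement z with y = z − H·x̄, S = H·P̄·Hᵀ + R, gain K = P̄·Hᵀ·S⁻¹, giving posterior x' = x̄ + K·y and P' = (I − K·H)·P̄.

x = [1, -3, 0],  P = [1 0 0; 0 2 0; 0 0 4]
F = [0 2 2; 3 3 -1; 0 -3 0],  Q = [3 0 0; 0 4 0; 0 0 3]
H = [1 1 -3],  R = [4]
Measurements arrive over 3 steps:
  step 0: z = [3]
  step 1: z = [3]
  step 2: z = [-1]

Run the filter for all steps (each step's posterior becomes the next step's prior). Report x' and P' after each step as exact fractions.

step 0: x̄ = F·x = [-6, -6, 9]
step 0: P̄ = F·P·Fᵀ + Q = [27 4 -12; 4 35 -18; -12 -18 21]
step 0: y = z − H·x̄ = [42]
step 0: S = H·P̄·Hᵀ + R = [443]
step 0: K = P̄·Hᵀ·S⁻¹ = [67/443; 93/443; -93/443]
step 0: x' = x̄ + K·y = [156/443, 1248/443, 81/443]
step 0: P' = (I − K·H)·P̄ = [7472/443 -4459/443 915/443; -4459/443 6856/443 675/443; 915/443 675/443 654/443]
step 1: x̄ = F·x = [6, 4131/443, -3744/443]
step 1: P̄ = F·P·Fᵀ + Q = [83 48 -102; 48 41576/443 -19548/443; -102 -19548/443 63033/443]
step 1: y = z − H·x̄ = [-16692/443]
step 1: S = H·P̄·Hᵀ + R = [1078346/443]
step 1: K = P̄·Hᵀ·S⁻¹ = [193591/1078346; 60742/539173; -253833/1078346]
step 1: x' = x̄ + K·y = [-3852/5039, 25599/5039, 2106/5039]
step 1: P' = (I − K·H)·P̄ = [4903451/1078346 -663950/539173 933729/1078346; -663950/539173 33944640/539173 11012574/539173; 933729/1078346 11012574/539173 7991403/1078346]
step 2: x̄ = F·x = [55410/5039, 63135/5039, -76797/5039]
step 2: P̄ = F·P·Fᵀ + Q = [241479477/539173 238544220/539173 -269743284/539173; 238544220/539173 252891952/539173 -266488488/539173; -269743284/539173 -266488488/539173 307119279/539173]
step 2: y = z − H·x̄ = [-353975/5039]
step 2: S = H·P̄·Hᵀ + R = [6955080704/539173]
step 2: K = P̄·Hᵀ·S⁻¹ = [1289253549/6955080704; 322725409/1738770176; -1457589609/6955080704]
step 2: x' = x̄ + K·y = [-14086624965/6955080704, -884991385/1738770176, -3607670367/6955080704]
step 2: P' = (I − K·H)·P̄ = [32150232459/6955080704 -2413517577/1738770176 5779715985/6955080704; -2413517577/1738770176 10717443859/434692544 13055118741/1738770176; 5779715985/6955080704 13055118741/1738770176 21276849795/6955080704]

step 0: x' = [156/443, 1248/443, 81/443], P' = [7472/443 -4459/443 915/443; -4459/443 6856/443 675/443; 915/443 675/443 654/443]
step 1: x' = [-3852/5039, 25599/5039, 2106/5039], P' = [4903451/1078346 -663950/539173 933729/1078346; -663950/539173 33944640/539173 11012574/539173; 933729/1078346 11012574/539173 7991403/1078346]
step 2: x' = [-14086624965/6955080704, -884991385/1738770176, -3607670367/6955080704], P' = [32150232459/6955080704 -2413517577/1738770176 5779715985/6955080704; -2413517577/1738770176 10717443859/434692544 13055118741/1738770176; 5779715985/6955080704 13055118741/1738770176 21276849795/6955080704]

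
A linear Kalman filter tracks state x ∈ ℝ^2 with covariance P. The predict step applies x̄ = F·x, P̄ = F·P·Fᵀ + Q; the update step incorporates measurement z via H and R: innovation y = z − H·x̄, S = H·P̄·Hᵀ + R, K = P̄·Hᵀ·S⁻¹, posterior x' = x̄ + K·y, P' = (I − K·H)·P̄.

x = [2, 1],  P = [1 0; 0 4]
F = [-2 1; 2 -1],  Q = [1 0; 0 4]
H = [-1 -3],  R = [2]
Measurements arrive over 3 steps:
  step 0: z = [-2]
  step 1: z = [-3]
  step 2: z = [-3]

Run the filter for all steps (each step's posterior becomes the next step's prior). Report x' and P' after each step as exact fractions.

step 0: x̄ = F·x = [-3, 3]
step 0: P̄ = F·P·Fᵀ + Q = [9 -8; -8 12]
step 0: y = z − H·x̄ = [4]
step 0: S = H·P̄·Hᵀ + R = [71]
step 0: K = P̄·Hᵀ·S⁻¹ = [15/71; -28/71]
step 0: x' = x̄ + K·y = [-153/71, 101/71]
step 0: P' = (I − K·H)·P̄ = [414/71 -148/71; -148/71 68/71]
step 1: x̄ = F·x = [407/71, -407/71]
step 1: P̄ = F·P·Fᵀ + Q = [2387/71 -2316/71; -2316/71 2600/71]
step 1: y = z − H·x̄ = [-1027/71]
step 1: S = H·P̄·Hᵀ + R = [12033/71]
step 1: K = P̄·Hᵀ·S⁻¹ = [4561/12033; -1828/4011]
step 1: x' = x̄ + K·y = [3004/12033, 3449/4011]
step 1: P' = (I − K·H)·P̄ = [111550/12033 -13408/4011; -13408/4011 1896/1337]
step 2: x̄ = F·x = [4339/12033, -4339/12033]
step 2: P̄ = F·P·Fᵀ + Q = [636193/12033 -624160/12033; -624160/12033 672292/12033]
step 2: y = z − H·x̄ = [-44777/12033]
step 2: S = H·P̄·Hᵀ + R = [2965927/12033]
step 2: K = P̄·Hᵀ·S⁻¹ = [1236287/2965927; -1392716/2965927]
step 2: x' = x̄ + K·y = [-3530962/2965927, 4113063/2965927]
step 2: P' = (I − K·H)·P̄ = [29792774/2965927 -10755116/2965927; -10755116/2965927 4513516/2965927]

step 0: x' = [-153/71, 101/71], P' = [414/71 -148/71; -148/71 68/71]
step 1: x' = [3004/12033, 3449/4011], P' = [111550/12033 -13408/4011; -13408/4011 1896/1337]
step 2: x' = [-3530962/2965927, 4113063/2965927], P' = [29792774/2965927 -10755116/2965927; -10755116/2965927 4513516/2965927]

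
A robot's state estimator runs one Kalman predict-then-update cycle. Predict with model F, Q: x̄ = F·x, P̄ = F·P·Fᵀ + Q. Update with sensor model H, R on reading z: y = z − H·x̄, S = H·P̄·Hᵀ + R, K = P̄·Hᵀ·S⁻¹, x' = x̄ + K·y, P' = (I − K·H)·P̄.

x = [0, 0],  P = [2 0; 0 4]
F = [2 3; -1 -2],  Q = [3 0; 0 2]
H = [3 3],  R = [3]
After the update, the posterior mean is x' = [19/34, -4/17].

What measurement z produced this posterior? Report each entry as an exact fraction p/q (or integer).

z = [1]

x̄ = F·x = [0, 0]
P̄ = F·P·Fᵀ + Q = [47 -28; -28 20]
S = H·P̄·Hᵀ + R = [102]
K = P̄·Hᵀ·S⁻¹ = [19/34; -4/17]
x' − x̄ = [19/34, -4/17] = K·y
y = (KᵀK)⁻¹·Kᵀ·(x' − x̄) = [1]
z = y + H·x̄ = [1] + [0] = [1]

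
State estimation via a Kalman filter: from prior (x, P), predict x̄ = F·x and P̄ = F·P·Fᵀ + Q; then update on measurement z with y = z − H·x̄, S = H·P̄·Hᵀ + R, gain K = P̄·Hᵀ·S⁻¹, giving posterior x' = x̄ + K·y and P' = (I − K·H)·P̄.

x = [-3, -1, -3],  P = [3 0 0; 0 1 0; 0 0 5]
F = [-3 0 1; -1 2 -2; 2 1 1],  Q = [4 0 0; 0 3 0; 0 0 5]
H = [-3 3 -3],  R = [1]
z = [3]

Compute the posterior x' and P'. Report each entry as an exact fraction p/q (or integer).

x' = [3594/419, 908/419, -3110/419]
P' = [12492/419 4441/419 -8039/419; 4441/419 6915/838 -1006/419; -8039/419 -1006/419 7045/419]

x̄ = F·x = [6, 7, -10]
P̄ = F·P·Fᵀ + Q = [36 -1 -13; -1 30 -14; -13 -14 23]
y = z − H·x̄ = [-30]
S = H·P̄·Hᵀ + R = [838]
K = P̄·Hᵀ·S⁻¹ = [-36/419; 135/838; -36/419]
x' = x̄ + K·y = [3594/419, 908/419, -3110/419]
P' = (I − K·H)·P̄ = [12492/419 4441/419 -8039/419; 4441/419 6915/838 -1006/419; -8039/419 -1006/419 7045/419]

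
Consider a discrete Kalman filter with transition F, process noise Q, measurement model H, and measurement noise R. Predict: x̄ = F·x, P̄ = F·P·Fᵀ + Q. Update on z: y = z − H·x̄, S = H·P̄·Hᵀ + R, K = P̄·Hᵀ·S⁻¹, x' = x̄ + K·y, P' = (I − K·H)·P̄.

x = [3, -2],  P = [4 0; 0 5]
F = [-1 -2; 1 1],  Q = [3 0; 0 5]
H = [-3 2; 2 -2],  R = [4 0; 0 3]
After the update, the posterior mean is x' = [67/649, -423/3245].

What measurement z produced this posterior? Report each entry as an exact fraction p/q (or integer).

z = [1, 2]

x̄ = F·x = [1, 1]
P̄ = F·P·Fᵀ + Q = [27 -14; -14 14]
S = H·P̄·Hᵀ + R = [471 -358; -358 279]
K = P̄·Hᵀ·S⁻¹ = [-211/649 -80/649; -518/3245 -1316/3245]
x' − x̄ = [-582/649, -3668/3245] = K·y
y = (KᵀK)⁻¹·Kᵀ·(x' − x̄) = [2, 2]
z = y + H·x̄ = [2, 2] + [-1, 0] = [1, 2]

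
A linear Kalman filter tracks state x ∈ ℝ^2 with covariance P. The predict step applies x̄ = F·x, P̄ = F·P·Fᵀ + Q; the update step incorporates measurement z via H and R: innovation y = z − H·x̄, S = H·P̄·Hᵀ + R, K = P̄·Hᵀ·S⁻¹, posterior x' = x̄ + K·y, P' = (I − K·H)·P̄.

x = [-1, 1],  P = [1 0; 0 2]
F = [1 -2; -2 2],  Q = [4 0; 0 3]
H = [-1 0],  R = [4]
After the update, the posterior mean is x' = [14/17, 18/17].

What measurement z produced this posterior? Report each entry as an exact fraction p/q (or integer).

z = [-2]

x̄ = F·x = [-3, 4]
P̄ = F·P·Fᵀ + Q = [13 -10; -10 15]
S = H·P̄·Hᵀ + R = [17]
K = P̄·Hᵀ·S⁻¹ = [-13/17; 10/17]
x' − x̄ = [65/17, -50/17] = K·y
y = (KᵀK)⁻¹·Kᵀ·(x' − x̄) = [-5]
z = y + H·x̄ = [-5] + [3] = [-2]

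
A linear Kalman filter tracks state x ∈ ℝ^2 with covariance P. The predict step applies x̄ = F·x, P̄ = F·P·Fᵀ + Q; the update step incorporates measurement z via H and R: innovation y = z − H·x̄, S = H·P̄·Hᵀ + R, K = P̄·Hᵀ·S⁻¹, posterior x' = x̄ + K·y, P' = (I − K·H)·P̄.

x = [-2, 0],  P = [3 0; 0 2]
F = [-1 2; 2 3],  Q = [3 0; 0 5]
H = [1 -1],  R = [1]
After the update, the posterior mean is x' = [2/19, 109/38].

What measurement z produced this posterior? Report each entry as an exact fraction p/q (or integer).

x̄ = F·x = [2, -4]
P̄ = F·P·Fᵀ + Q = [14 6; 6 35]
S = H·P̄·Hᵀ + R = [38]
K = P̄·Hᵀ·S⁻¹ = [4/19; -29/38]
x' − x̄ = [-36/19, 261/38] = K·y
y = (KᵀK)⁻¹·Kᵀ·(x' − x̄) = [-9]
z = y + H·x̄ = [-9] + [6] = [-3]

z = [-3]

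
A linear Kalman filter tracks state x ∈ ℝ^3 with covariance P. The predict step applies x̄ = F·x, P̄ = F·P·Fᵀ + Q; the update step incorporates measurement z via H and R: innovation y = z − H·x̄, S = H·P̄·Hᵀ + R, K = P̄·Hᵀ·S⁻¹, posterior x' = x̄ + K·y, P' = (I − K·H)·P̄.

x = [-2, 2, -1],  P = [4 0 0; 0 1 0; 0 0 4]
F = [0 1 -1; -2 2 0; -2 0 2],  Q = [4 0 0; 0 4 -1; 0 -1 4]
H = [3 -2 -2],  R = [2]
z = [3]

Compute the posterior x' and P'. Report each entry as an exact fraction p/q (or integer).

x' = [2091/515, 3112/515, -734/515]
P' = [3114/515 3838/515 794/515; 3838/515 7176/515 -1347/515; 794/515 -1347/515 2664/515]

x̄ = F·x = [3, 8, 2]
P̄ = F·P·Fᵀ + Q = [9 2 -8; 2 24 15; -8 15 36]
y = z − H·x̄ = [14]
S = H·P̄·Hᵀ + R = [515]
K = P̄·Hᵀ·S⁻¹ = [39/515; -72/515; -126/515]
x' = x̄ + K·y = [2091/515, 3112/515, -734/515]
P' = (I − K·H)·P̄ = [3114/515 3838/515 794/515; 3838/515 7176/515 -1347/515; 794/515 -1347/515 2664/515]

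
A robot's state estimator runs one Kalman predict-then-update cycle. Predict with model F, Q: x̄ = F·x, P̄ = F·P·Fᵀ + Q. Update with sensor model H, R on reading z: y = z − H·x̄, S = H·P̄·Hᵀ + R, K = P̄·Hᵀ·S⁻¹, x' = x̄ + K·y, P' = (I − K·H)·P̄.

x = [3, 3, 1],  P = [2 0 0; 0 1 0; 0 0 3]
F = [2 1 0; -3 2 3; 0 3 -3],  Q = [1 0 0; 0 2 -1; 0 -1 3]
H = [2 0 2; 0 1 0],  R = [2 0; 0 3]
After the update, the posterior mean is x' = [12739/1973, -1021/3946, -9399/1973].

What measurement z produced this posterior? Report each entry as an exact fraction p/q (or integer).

z = [3, -1]

x̄ = F·x = [9, 0, 6]
P̄ = F·P·Fᵀ + Q = [10 -10 3; -10 51 -22; 3 -22 39]
S = H·P̄·Hᵀ + R = [222 -64; -64 54]
K = P̄·Hᵀ·S⁻¹ = [191/1973 -139/1973; -48/1973 3613/3946; 782/1973 123/1973]
x' − x̄ = [-5018/1973, -1021/3946, -21237/1973] = K·y
y = (KᵀK)⁻¹·Kᵀ·(x' − x̄) = [-27, -1]
z = y + H·x̄ = [-27, -1] + [30, 0] = [3, -1]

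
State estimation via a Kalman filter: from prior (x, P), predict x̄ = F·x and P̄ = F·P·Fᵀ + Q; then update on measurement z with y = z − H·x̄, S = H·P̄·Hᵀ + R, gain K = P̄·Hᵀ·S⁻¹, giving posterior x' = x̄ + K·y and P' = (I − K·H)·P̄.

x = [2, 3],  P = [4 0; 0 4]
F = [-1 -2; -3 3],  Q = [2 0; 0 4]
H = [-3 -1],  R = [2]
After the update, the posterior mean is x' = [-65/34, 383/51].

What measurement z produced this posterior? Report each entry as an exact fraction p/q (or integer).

x̄ = F·x = [-8, 3]
P̄ = F·P·Fᵀ + Q = [22 -12; -12 76]
S = H·P̄·Hᵀ + R = [204]
K = P̄·Hᵀ·S⁻¹ = [-9/34; -10/51]
x' − x̄ = [207/34, 230/51] = K·y
y = (KᵀK)⁻¹·Kᵀ·(x' − x̄) = [-23]
z = y + H·x̄ = [-23] + [21] = [-2]

z = [-2]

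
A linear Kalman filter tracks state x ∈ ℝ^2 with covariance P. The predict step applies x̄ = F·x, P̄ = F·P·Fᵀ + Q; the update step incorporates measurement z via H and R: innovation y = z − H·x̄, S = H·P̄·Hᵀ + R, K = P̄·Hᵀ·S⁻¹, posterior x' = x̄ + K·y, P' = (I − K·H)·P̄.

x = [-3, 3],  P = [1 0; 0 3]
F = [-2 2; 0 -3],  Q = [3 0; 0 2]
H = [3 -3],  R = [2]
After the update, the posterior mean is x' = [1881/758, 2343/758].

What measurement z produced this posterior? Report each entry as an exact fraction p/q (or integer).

x̄ = F·x = [12, -9]
P̄ = F·P·Fᵀ + Q = [19 -18; -18 29]
S = H·P̄·Hᵀ + R = [758]
K = P̄·Hᵀ·S⁻¹ = [111/758; -141/758]
x' − x̄ = [-7215/758, 9165/758] = K·y
y = (KᵀK)⁻¹·Kᵀ·(x' − x̄) = [-65]
z = y + H·x̄ = [-65] + [63] = [-2]

z = [-2]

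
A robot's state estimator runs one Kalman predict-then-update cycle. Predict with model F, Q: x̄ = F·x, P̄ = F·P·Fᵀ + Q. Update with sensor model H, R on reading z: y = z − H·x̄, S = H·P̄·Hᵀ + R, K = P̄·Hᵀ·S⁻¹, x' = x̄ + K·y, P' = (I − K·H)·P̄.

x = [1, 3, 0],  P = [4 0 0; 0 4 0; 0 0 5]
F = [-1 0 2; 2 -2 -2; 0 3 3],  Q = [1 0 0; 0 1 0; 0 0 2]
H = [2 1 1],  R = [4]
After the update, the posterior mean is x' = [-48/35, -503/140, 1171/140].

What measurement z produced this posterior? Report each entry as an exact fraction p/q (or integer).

x̄ = F·x = [-1, -4, 9]
P̄ = F·P·Fᵀ + Q = [25 -28 30; -28 53 -54; 30 -54 83]
S = H·P̄·Hᵀ + R = [140]
K = P̄·Hᵀ·S⁻¹ = [13/35; -57/140; 89/140]
x' − x̄ = [-13/35, 57/140, -89/140] = K·y
y = (KᵀK)⁻¹·Kᵀ·(x' − x̄) = [-1]
z = y + H·x̄ = [-1] + [3] = [2]

z = [2]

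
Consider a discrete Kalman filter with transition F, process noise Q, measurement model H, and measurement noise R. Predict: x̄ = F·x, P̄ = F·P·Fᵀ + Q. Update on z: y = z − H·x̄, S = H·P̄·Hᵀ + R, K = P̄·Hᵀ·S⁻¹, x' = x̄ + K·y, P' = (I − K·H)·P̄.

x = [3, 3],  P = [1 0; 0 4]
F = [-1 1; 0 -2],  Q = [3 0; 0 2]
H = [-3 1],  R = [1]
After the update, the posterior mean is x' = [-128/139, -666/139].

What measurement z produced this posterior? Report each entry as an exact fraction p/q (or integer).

z = [-2]

x̄ = F·x = [0, -6]
P̄ = F·P·Fᵀ + Q = [8 -8; -8 18]
S = H·P̄·Hᵀ + R = [139]
K = P̄·Hᵀ·S⁻¹ = [-32/139; 42/139]
x' − x̄ = [-128/139, 168/139] = K·y
y = (KᵀK)⁻¹·Kᵀ·(x' − x̄) = [4]
z = y + H·x̄ = [4] + [-6] = [-2]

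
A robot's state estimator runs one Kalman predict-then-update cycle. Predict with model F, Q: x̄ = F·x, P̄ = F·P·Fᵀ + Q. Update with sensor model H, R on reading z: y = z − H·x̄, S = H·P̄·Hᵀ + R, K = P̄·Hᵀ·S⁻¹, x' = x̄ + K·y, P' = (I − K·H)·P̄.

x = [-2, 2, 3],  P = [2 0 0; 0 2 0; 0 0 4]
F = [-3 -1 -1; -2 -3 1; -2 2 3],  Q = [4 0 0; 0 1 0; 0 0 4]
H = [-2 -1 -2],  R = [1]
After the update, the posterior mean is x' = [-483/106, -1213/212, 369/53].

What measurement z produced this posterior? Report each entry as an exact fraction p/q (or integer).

z = [1]

x̄ = F·x = [1, 1, 17]
P̄ = F·P·Fᵀ + Q = [28 14 -4; 14 31 8; -4 8 56]
S = H·P̄·Hᵀ + R = [424]
K = P̄·Hᵀ·S⁻¹ = [-31/212; -75/424; -14/53]
x' − x̄ = [-589/106, -1425/212, -532/53] = K·y
y = (KᵀK)⁻¹·Kᵀ·(x' − x̄) = [38]
z = y + H·x̄ = [38] + [-37] = [1]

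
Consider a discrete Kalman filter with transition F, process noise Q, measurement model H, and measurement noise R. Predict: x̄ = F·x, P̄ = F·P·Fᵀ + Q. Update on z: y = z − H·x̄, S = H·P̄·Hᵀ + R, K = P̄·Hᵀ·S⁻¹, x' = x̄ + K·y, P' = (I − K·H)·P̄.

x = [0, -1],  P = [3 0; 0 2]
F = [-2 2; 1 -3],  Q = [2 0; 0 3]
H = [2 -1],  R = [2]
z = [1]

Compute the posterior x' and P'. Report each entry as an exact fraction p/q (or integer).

x̄ = F·x = [-2, 3]
P̄ = F·P·Fᵀ + Q = [22 -18; -18 24]
y = z − H·x̄ = [8]
S = H·P̄·Hᵀ + R = [186]
K = P̄·Hᵀ·S⁻¹ = [1/3; -10/31]
x' = x̄ + K·y = [2/3, 13/31]
P' = (I − K·H)·P̄ = [4/3 2; 2 144/31]

x' = [2/3, 13/31]
P' = [4/3 2; 2 144/31]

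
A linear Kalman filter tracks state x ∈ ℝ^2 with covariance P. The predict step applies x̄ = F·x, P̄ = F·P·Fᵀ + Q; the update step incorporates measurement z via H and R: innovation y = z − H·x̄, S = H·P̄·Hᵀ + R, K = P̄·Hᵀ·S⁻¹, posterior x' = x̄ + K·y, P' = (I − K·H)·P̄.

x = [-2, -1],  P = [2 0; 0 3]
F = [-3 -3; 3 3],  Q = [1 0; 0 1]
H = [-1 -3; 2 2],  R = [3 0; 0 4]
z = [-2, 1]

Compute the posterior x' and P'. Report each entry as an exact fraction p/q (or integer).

x̄ = F·x = [9, -9]
P̄ = F·P·Fᵀ + Q = [46 -45; -45 46]
y = z − H·x̄ = [-20, 1]
S = H·P̄·Hᵀ + R = [193 -8; -8 12]
K = P̄·Hᵀ·S⁻¹ = [271/563 549/1126; -275/563 -179/1126]
x' = x̄ + K·y = [-157/1126, 687/1126]
P' = (I − K·H)·P̄ = [1230/563 -681/563; -681/563 502/563]

x' = [-157/1126, 687/1126]
P' = [1230/563 -681/563; -681/563 502/563]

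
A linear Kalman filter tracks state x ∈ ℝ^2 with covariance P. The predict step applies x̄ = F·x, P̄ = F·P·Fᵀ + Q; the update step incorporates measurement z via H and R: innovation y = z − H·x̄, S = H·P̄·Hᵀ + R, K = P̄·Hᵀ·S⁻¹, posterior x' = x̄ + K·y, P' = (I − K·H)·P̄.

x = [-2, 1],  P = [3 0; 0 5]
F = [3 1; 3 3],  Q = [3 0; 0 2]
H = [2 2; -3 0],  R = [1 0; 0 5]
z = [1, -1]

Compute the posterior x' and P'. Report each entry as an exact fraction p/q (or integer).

x̄ = F·x = [-5, -3]
P̄ = F·P·Fᵀ + Q = [35 42; 42 74]
y = z − H·x̄ = [17, -16]
S = H·P̄·Hᵀ + R = [773 -462; -462 320]
K = P̄·Hᵀ·S⁻¹ = [385/16958 -10017/33916; 4007/8479 4893/16958]
x' = x̄ + K·y = [31/278, 58/139]
P' = (I − K·H)·P̄ = [16695/33916 -8155/16958; -8155/16958 6081/8479]

x' = [31/278, 58/139]
P' = [16695/33916 -8155/16958; -8155/16958 6081/8479]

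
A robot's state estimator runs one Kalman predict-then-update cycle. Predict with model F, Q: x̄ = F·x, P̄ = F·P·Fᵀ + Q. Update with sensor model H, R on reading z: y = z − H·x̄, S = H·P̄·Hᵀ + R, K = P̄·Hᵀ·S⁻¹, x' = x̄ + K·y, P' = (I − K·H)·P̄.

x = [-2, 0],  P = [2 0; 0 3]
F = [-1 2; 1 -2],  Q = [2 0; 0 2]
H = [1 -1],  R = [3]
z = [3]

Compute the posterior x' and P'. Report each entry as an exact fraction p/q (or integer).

x' = [32/21, -32/21]
P' = [12/7 2/7; 2/7 12/7]

x̄ = F·x = [2, -2]
P̄ = F·P·Fᵀ + Q = [16 -14; -14 16]
y = z − H·x̄ = [-1]
S = H·P̄·Hᵀ + R = [63]
K = P̄·Hᵀ·S⁻¹ = [10/21; -10/21]
x' = x̄ + K·y = [32/21, -32/21]
P' = (I − K·H)·P̄ = [12/7 2/7; 2/7 12/7]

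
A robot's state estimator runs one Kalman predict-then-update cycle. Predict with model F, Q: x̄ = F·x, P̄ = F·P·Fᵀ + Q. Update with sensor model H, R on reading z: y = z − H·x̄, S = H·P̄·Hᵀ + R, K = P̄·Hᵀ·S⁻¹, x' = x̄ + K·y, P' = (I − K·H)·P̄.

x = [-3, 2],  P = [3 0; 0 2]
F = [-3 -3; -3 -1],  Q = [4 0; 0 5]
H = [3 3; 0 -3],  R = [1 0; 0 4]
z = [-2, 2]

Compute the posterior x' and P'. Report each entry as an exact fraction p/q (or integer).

x' = [-16743/52411, -19514/52411]
P' = [26161/52411 -20640/52411; -20640/52411 20908/52411]

x̄ = F·x = [3, 7]
P̄ = F·P·Fᵀ + Q = [49 33; 33 34]
y = z − H·x̄ = [-32, 23]
S = H·P̄·Hᵀ + R = [1342 -603; -603 310]
K = P̄·Hᵀ·S⁻¹ = [16563/52411 15480/52411; 804/52411 -15681/52411]
x' = x̄ + K·y = [-16743/52411, -19514/52411]
P' = (I − K·H)·P̄ = [26161/52411 -20640/52411; -20640/52411 20908/52411]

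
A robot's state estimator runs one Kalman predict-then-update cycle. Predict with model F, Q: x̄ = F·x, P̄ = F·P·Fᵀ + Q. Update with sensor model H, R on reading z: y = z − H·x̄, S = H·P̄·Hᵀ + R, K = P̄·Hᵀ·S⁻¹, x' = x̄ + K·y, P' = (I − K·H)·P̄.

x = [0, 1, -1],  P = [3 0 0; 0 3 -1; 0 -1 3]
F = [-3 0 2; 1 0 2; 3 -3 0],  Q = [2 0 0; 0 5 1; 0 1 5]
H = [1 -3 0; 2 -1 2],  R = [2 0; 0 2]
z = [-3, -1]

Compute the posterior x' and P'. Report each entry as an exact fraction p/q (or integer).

x' = [-5434/3291, 5175/12067, 16040/12067]
P' = [89188/3291 9782/1097 -24592/1097; 9782/1097 38054/12067 -87668/12067; -24592/1097 -87668/12067 230387/12067]

x̄ = F·x = [-2, -2, -3]
P̄ = F·P·Fᵀ + Q = [41 3 -21; 3 20 16; -21 16 59]
y = z − H·x̄ = [-7, 7]
S = H·P̄·Hᵀ + R = [205 -17; -17 178]
K = P̄·Hᵀ·S⁻¹ = [575/3291 739/3291; -3280/12067 907/12067; -3754/12067 3709/12067]
x' = x̄ + K·y = [-5434/3291, 5175/12067, 16040/12067]
P' = (I − K·H)·P̄ = [89188/3291 9782/1097 -24592/1097; 9782/1097 38054/12067 -87668/12067; -24592/1097 -87668/12067 230387/12067]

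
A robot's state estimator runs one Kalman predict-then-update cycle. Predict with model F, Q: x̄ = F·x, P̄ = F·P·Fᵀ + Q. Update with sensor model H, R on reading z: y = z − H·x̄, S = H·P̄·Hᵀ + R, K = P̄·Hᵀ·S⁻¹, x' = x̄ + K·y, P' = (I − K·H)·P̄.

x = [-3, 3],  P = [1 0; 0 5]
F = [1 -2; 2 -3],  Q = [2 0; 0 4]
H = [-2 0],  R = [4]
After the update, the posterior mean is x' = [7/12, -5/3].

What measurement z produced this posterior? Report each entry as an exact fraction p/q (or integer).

x̄ = F·x = [-9, -15]
P̄ = F·P·Fᵀ + Q = [23 32; 32 53]
S = H·P̄·Hᵀ + R = [96]
K = P̄·Hᵀ·S⁻¹ = [-23/48; -2/3]
x' − x̄ = [115/12, 40/3] = K·y
y = (KᵀK)⁻¹·Kᵀ·(x' − x̄) = [-20]
z = y + H·x̄ = [-20] + [18] = [-2]

z = [-2]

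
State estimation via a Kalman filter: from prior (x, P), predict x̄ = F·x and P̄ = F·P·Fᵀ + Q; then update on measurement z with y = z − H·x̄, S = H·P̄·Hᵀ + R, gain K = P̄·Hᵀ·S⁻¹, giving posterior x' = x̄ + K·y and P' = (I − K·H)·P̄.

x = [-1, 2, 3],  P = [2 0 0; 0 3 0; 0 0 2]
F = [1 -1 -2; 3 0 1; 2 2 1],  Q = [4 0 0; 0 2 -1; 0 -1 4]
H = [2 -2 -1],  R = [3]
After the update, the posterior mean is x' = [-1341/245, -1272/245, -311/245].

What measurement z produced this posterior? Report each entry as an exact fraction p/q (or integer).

x̄ = F·x = [-9, 0, 5]
P̄ = F·P·Fᵀ + Q = [17 2 -6; 2 22 13; -6 13 26]
S = H·P̄·Hᵀ + R = [245]
K = P̄·Hᵀ·S⁻¹ = [36/245; -53/245; -64/245]
x' − x̄ = [864/245, -1272/245, -1536/245] = K·y
y = (KᵀK)⁻¹·Kᵀ·(x' − x̄) = [24]
z = y + H·x̄ = [24] + [-23] = [1]

z = [1]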